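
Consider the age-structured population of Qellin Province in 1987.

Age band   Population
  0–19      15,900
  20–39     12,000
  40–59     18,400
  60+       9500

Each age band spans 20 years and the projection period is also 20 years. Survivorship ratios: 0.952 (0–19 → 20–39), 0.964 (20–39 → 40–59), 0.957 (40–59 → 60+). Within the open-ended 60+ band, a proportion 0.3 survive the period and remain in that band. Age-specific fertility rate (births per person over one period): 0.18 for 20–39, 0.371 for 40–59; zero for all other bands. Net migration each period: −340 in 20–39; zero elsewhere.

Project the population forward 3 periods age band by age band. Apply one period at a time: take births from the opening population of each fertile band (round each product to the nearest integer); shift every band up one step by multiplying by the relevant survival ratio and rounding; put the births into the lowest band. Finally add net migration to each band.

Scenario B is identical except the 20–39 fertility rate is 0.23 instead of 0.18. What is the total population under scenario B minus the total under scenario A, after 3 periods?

Call the groups 1 to 4, youngest first.
After projecting period 1:
Births: 12000 * 0.18 = 2160  |  18400 * 0.371 = 6826 — total 8986
Group 2: 15900 * 0.952 = 15137
Group 3: 12000 * 0.964 = 11568
Group 4: 18400 * 0.957 + 9500 * 0.3 = 17609 + 2850 = 20459
Net migration: Group 2 − 340 → 14797
Giving 8986 / 14797 / 11568 / 20459.
After projecting period 2:
Births: 14797 * 0.18 = 2663  |  11568 * 0.371 = 4292 — total 6955
Group 2: 8986 * 0.952 = 8555
Group 3: 14797 * 0.964 = 14264
Group 4: 11568 * 0.957 + 20459 * 0.3 = 11071 + 6138 = 17209
Net migration: Group 2 − 340 → 8215
Giving 6955 / 8215 / 14264 / 17209.
After projecting period 3:
Births: 8215 * 0.18 = 1479  |  14264 * 0.371 = 5292 — total 6771
Group 2: 6955 * 0.952 = 6621
Group 3: 8215 * 0.964 = 7919
Group 4: 14264 * 0.957 + 17209 * 0.3 = 13651 + 5163 = 18814
Net migration: Group 2 − 340 → 6281
Giving 6771 / 6281 / 7919 / 18814.
Scenario A total after 3 periods: 39785
Scenario B projection —
After projecting period 1:
Births: 12000 * 0.23 = 2760  |  18400 * 0.371 = 6826 — total 9586
Group 2: 15900 * 0.952 = 15137
Group 3: 12000 * 0.964 = 11568
Group 4: 18400 * 0.957 + 9500 * 0.3 = 17609 + 2850 = 20459
Net migration: Group 2 − 340 → 14797
Giving 9586 / 14797 / 11568 / 20459.
After projecting period 2:
Births: 14797 * 0.23 = 3403  |  11568 * 0.371 = 4292 — total 7695
Group 2: 9586 * 0.952 = 9126
Group 3: 14797 * 0.964 = 14264
Group 4: 11568 * 0.957 + 20459 * 0.3 = 11071 + 6138 = 17209
Net migration: Group 2 − 340 → 8786
Giving 7695 / 8786 / 14264 / 17209.
After projecting period 3:
Births: 8786 * 0.23 = 2021  |  14264 * 0.371 = 5292 — total 7313
Group 2: 7695 * 0.952 = 7326
Group 3: 8786 * 0.964 = 8470
Group 4: 14264 * 0.957 + 17209 * 0.3 = 13651 + 5163 = 18814
Net migration: Group 2 − 340 → 6986
Giving 7313 / 6986 / 8470 / 18814.
Scenario B total after 3 periods: 41583
Difference B − A = 41583 − 39785 = 1798

1798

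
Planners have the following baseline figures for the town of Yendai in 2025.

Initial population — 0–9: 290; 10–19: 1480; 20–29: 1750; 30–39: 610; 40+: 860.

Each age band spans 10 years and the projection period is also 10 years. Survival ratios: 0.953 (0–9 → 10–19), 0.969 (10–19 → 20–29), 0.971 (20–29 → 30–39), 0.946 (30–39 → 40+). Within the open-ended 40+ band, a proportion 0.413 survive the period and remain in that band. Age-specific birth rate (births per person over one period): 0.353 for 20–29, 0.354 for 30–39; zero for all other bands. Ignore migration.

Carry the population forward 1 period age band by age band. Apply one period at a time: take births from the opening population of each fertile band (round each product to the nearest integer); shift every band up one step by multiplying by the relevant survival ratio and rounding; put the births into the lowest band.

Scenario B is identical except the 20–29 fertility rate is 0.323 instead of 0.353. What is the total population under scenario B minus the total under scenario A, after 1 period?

— Period 1 —
Births: 1750 × 0.353 = 618 ; 610 × 0.354 = 216 → total 834
10–19: 290 × 0.953 = 276
20–29: 1480 × 0.969 = 1434
30–39: 1750 × 0.971 = 1699
40+: 610 × 0.946 + 860 × 0.413 = 577 + 355 = 932
→ [834, 276, 1434, 1699, 932]
Scenario A total after 1 period: 5175
Scenario B projection —
— Period 1 —
Births: 1750 × 0.323 = 565 ; 610 × 0.354 = 216 → total 781
10–19: 290 × 0.953 = 276
20–29: 1480 × 0.969 = 1434
30–39: 1750 × 0.971 = 1699
40+: 610 × 0.946 + 860 × 0.413 = 577 + 355 = 932
→ [781, 276, 1434, 1699, 932]
Scenario B total after 1 period: 5122
Difference B − A = 5122 − 5175 = -53

-53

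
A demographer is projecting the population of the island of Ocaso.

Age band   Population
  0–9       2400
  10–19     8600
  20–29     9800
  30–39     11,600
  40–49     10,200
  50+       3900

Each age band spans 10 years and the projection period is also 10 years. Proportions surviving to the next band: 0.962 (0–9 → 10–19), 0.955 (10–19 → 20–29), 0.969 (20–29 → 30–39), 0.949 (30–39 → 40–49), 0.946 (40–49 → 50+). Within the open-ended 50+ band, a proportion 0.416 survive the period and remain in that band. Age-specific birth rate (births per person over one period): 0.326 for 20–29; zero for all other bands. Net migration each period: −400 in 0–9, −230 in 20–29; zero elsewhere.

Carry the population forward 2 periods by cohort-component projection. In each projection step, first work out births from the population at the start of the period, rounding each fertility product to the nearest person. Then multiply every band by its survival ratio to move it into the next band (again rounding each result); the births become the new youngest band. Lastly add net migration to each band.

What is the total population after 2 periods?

Numbering the groups 1..6 from youngest to oldest:
— Period 1 —
Births: 9800 × 0.326 = 3195
Group 2: 2400 × 0.962 = 2309
Group 3: 8600 × 0.955 = 8213
Group 4: 9800 × 0.969 = 9496
Group 5: 11600 × 0.949 = 11008
Group 6: 10200 × 0.946 + 3900 × 0.416 = 9649 + 1622 = 11271
Net migration: Group 1 − 400 → 2795; Group 3 − 230 → 7983
→ [2795, 2309, 7983, 9496, 11008, 11271]
— Period 2 —
Births: 7983 × 0.326 = 2602
Group 2: 2795 × 0.962 = 2689
Group 3: 2309 × 0.955 = 2205
Group 4: 7983 × 0.969 = 7736
Group 5: 9496 × 0.949 = 9012
Group 6: 11008 × 0.946 + 11271 × 0.416 = 10414 + 4689 = 15103
Net migration: Group 1 − 400 → 2202; Group 3 − 230 → 1975
→ [2202, 2689, 1975, 7736, 9012, 15103]
Total after period 2: 2202 + 2689 + 1975 + 7736 + 9012 + 15103 = 38717

38717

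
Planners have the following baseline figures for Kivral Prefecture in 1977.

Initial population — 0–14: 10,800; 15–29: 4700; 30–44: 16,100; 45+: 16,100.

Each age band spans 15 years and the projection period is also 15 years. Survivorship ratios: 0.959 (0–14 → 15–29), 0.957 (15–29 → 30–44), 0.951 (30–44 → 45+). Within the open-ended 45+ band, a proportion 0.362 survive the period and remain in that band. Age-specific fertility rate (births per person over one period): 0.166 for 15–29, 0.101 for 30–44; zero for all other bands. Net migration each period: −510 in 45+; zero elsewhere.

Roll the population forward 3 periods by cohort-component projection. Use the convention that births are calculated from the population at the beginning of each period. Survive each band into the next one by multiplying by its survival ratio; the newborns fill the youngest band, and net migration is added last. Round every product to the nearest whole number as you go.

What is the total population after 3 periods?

— Period 1 —
Births: 4700 × 0.166 = 780 ; 16100 × 0.101 = 1626 — total 2406
15–29: 10800 × 0.959 = 10357
30–44: 4700 × 0.957 = 4498
45+: 16100 × 0.951 + 16100 × 0.362 = 15311 + 5828 = 21139
Net migration: 45+ − 510 → 20629
Giving 2406 / 10357 / 4498 / 20629.
— Period 2 —
Births: 10357 × 0.166 = 1719 ; 4498 × 0.101 = 454 — total 2173
15–29: 2406 × 0.959 = 2307
30–44: 10357 × 0.957 = 9912
45+: 4498 × 0.951 + 20629 × 0.362 = 4278 + 7468 = 11746
Net migration: 45+ − 510 → 11236
Giving 2173 / 2307 / 9912 / 11236.
— Period 3 —
Births: 2307 × 0.166 = 383 ; 9912 × 0.101 = 1001 — total 1384
15–29: 2173 × 0.959 = 2084
30–44: 2307 × 0.957 = 2208
45+: 9912 × 0.951 + 11236 × 0.362 = 9426 + 4067 = 13493
Net migration: 45+ − 510 → 12983
Giving 1384 / 2084 / 2208 / 12983.
Total after period 3: 1384 + 2084 + 2208 + 12983 = 18659

18659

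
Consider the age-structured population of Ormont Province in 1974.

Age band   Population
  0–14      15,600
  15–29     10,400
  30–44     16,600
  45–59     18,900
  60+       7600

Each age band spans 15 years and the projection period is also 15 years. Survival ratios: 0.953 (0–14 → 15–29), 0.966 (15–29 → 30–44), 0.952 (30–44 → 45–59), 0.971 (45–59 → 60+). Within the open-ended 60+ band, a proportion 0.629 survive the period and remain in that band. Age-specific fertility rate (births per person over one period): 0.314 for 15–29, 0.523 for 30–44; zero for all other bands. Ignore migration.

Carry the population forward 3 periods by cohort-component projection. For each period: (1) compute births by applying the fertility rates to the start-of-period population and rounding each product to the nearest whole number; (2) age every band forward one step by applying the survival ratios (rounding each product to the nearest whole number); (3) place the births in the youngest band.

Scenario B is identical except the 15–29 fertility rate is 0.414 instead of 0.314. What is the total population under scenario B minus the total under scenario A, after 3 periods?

3924

Numbering the groups 1..5 from youngest to oldest:
Period 1.
Births: 10400 × 0.314 = 3266, 16600 × 0.523 = 8682 ⇒ total 11948
Group 2: 15600 × 0.953 = 14867
Group 3: 10400 × 0.966 = 10046
Group 4: 16600 × 0.952 = 15803
Group 5: 18900 × 0.971 + 7600 × 0.629 = 18352 + 4780 = 23132
End of period: [11948, 14867, 10046, 15803, 23132]
Period 2.
Births: 14867 × 0.314 = 4668, 10046 × 0.523 = 5254 ⇒ total 9922
Group 2: 11948 × 0.953 = 11386
Group 3: 14867 × 0.966 = 14362
Group 4: 10046 × 0.952 = 9564
Group 5: 15803 × 0.971 + 23132 × 0.629 = 15345 + 14550 = 29895
End of period: [9922, 11386, 14362, 9564, 29895]
Period 3.
Births: 11386 × 0.314 = 3575, 14362 × 0.523 = 7511 ⇒ total 11086
Group 2: 9922 × 0.953 = 9456
Group 3: 11386 × 0.966 = 10999
Group 4: 14362 × 0.952 = 13673
Group 5: 9564 × 0.971 + 29895 × 0.629 = 9287 + 18804 = 28091
End of period: [11086, 9456, 10999, 13673, 28091]
Scenario A total after 3 periods: 73305
Scenario B projection —
Period 1.
Births: 10400 × 0.414 = 4306, 16600 × 0.523 = 8682 ⇒ total 12988
Group 2: 15600 × 0.953 = 14867
Group 3: 10400 × 0.966 = 10046
Group 4: 16600 × 0.952 = 15803
Group 5: 18900 × 0.971 + 7600 × 0.629 = 18352 + 4780 = 23132
End of period: [12988, 14867, 10046, 15803, 23132]
Period 2.
Births: 14867 × 0.414 = 6155, 10046 × 0.523 = 5254 ⇒ total 11409
Group 2: 12988 × 0.953 = 12378
Group 3: 14867 × 0.966 = 14362
Group 4: 10046 × 0.952 = 9564
Group 5: 15803 × 0.971 + 23132 × 0.629 = 15345 + 14550 = 29895
End of period: [11409, 12378, 14362, 9564, 29895]
Period 3.
Births: 12378 × 0.414 = 5124, 14362 × 0.523 = 7511 ⇒ total 12635
Group 2: 11409 × 0.953 = 10873
Group 3: 12378 × 0.966 = 11957
Group 4: 14362 × 0.952 = 13673
Group 5: 9564 × 0.971 + 29895 × 0.629 = 9287 + 18804 = 28091
End of period: [12635, 10873, 11957, 13673, 28091]
Scenario B total after 3 periods: 77229
Difference B − A = 77229 − 73305 = 3924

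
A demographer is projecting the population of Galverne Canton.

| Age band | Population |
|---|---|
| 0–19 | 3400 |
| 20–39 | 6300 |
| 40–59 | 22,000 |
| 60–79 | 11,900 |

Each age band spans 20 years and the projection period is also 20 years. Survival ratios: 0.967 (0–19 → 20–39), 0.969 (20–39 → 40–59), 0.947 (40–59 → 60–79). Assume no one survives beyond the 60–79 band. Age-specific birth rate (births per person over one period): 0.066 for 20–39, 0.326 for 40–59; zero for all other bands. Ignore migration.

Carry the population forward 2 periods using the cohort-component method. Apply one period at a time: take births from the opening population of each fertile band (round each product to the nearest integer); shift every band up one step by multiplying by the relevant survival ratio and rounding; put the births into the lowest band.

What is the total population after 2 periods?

18512

Call the groups 1 to 4, youngest first.
— Period 1 —
Births: 6300 × 0.066 = 416  |  22000 × 0.326 = 7172 — total 7588
Group 2: 3400 × 0.967 = 3288
Group 3: 6300 × 0.969 = 6105
Group 4: 22000 × 0.947 = 20834
Population now: 0–19=7588, 20–39=3288, 40–59=6105, 60–79=20834
— Period 2 —
Births: 3288 × 0.066 = 217  |  6105 × 0.326 = 1990 — total 2207
Group 2: 7588 × 0.967 = 7338
Group 3: 3288 × 0.969 = 3186
Group 4: 6105 × 0.947 = 5781
Population now: 0–19=2207, 20–39=7338, 40–59=3186, 60–79=5781
Total after period 2: 2207 + 7338 + 3186 + 5781 = 18512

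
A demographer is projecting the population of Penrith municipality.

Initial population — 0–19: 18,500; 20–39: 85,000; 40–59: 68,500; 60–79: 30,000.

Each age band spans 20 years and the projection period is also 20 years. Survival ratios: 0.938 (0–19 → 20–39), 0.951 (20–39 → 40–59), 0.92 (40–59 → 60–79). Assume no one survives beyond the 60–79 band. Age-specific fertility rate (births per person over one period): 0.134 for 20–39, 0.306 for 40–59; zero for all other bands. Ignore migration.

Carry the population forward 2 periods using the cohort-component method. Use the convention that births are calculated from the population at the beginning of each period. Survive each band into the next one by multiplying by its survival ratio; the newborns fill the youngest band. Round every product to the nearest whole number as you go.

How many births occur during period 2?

27061

Let band 1 be 0–19 through band 4 = 60–79.
Period 1.
Births: 85000 × 0.134 = 11390, 68500 × 0.306 = 20961 ⇒ total 32351
Band 2: 18500 × 0.938 = 17353
Band 3: 85000 × 0.951 = 80835
Band 4: 68500 × 0.92 = 63020
Giving 32351 / 17353 / 80835 / 63020.
Period 2.
Births: 17353 × 0.134 = 2325, 80835 × 0.306 = 24736 ⇒ total 27061
Band 2: 32351 × 0.938 = 30345
Band 3: 17353 × 0.951 = 16503
Band 4: 80835 × 0.92 = 74368
Giving 27061 / 30345 / 16503 / 74368.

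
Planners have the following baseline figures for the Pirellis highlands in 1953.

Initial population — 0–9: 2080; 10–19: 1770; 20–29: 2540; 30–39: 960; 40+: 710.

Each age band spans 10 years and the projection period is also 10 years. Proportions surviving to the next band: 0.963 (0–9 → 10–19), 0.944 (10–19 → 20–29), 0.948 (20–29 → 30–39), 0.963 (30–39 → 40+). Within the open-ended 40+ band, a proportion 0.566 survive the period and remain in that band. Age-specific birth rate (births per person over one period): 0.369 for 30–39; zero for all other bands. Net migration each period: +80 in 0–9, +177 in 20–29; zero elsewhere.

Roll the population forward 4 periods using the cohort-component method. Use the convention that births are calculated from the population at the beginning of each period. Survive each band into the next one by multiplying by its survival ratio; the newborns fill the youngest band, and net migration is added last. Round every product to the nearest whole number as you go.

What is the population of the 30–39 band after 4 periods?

Let group 1 be 0–9 through group 5 = 40+.
[period 1]
Births: 960 × 0.369 = 354
Group 2: 2080 × 0.963 = 2003
Group 3: 1770 × 0.944 = 1671
Group 4: 2540 × 0.948 = 2408
Group 5: 960 × 0.963 + 710 × 0.566 = 924 + 402 = 1326
Net migration: Group 1 + 80 → 434; Group 3 + 177 → 1848
→ [434, 2003, 1848, 2408, 1326]
[period 2]
Births: 2408 × 0.369 = 889
Group 2: 434 × 0.963 = 418
Group 3: 2003 × 0.944 = 1891
Group 4: 1848 × 0.948 = 1752
Group 5: 2408 × 0.963 + 1326 × 0.566 = 2319 + 751 = 3070
Net migration: Group 1 + 80 → 969; Group 3 + 177 → 2068
→ [969, 418, 2068, 1752, 3070]
[period 3]
Births: 1752 × 0.369 = 646
Group 2: 969 × 0.963 = 933
Group 3: 418 × 0.944 = 395
Group 4: 2068 × 0.948 = 1960
Group 5: 1752 × 0.963 + 3070 × 0.566 = 1687 + 1738 = 3425
Net migration: Group 1 + 80 → 726; Group 3 + 177 → 572
→ [726, 933, 572, 1960, 3425]
[period 4]
Births: 1960 × 0.369 = 723
Group 2: 726 × 0.963 = 699
Group 3: 933 × 0.944 = 881
Group 4: 572 × 0.948 = 542
Group 5: 1960 × 0.963 + 3425 × 0.566 = 1887 + 1939 = 3826
Net migration: Group 1 + 80 → 803; Group 3 + 177 → 1058
→ [803, 699, 1058, 542, 3826]

542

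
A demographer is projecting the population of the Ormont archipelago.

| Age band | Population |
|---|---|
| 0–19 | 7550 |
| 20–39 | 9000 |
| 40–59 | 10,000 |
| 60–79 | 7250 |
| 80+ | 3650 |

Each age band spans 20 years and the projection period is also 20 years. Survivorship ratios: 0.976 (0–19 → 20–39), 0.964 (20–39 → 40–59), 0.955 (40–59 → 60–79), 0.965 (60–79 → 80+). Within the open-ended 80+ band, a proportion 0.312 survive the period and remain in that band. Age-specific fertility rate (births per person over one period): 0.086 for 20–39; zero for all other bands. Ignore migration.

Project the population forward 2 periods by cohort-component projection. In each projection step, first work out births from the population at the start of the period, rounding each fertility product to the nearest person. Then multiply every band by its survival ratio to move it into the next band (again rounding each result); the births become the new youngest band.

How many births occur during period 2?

634

Let band 1 be 0–19 through band 5 = 80+.
[period 1]
Births: 9000 × 0.086 = 774
Band 2: 7550 × 0.976 = 7369
Band 3: 9000 × 0.964 = 8676
Band 4: 10000 × 0.955 = 9550
Band 5: 7250 × 0.965 + 3650 × 0.312 = 6996 + 1139 = 8135
End of period: [774, 7369, 8676, 9550, 8135]
[period 2]
Births: 7369 × 0.086 = 634
Band 2: 774 × 0.976 = 755
Band 3: 7369 × 0.964 = 7104
Band 4: 8676 × 0.955 = 8286
Band 5: 9550 × 0.965 + 8135 × 0.312 = 9216 + 2538 = 11754
End of period: [634, 755, 7104, 8286, 11754]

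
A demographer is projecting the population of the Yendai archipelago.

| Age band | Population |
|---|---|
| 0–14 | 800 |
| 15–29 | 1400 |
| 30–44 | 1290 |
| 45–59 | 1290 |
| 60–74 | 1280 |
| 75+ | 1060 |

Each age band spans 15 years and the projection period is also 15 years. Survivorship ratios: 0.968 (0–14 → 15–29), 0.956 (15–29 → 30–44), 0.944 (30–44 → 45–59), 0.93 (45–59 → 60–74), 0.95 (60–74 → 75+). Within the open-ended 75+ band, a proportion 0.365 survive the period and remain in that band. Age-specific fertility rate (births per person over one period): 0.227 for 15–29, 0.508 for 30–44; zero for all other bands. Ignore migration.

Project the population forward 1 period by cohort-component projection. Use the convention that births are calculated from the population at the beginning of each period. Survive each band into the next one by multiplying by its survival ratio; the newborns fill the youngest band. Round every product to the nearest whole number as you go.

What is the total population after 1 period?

(Groups numbered youngest = 1 to oldest = 6.)
— Period 1 —
Births: 1400 * 0.227 = 318 ; 1290 * 0.508 = 655 → 973
Group 2: 800 * 0.968 = 774
Group 3: 1400 * 0.956 = 1338
Group 4: 1290 * 0.944 = 1218
Group 5: 1290 * 0.93 = 1200
Group 6: 1280 * 0.95 + 1060 * 0.365 = 1216 + 387 = 1603
Population now: 0–14=973, 15–29=774, 30–44=1338, 45–59=1218, 60–74=1200, 75+=1603
Total after period 1: 973 + 774 + 1338 + 1218 + 1200 + 1603 = 7106

7106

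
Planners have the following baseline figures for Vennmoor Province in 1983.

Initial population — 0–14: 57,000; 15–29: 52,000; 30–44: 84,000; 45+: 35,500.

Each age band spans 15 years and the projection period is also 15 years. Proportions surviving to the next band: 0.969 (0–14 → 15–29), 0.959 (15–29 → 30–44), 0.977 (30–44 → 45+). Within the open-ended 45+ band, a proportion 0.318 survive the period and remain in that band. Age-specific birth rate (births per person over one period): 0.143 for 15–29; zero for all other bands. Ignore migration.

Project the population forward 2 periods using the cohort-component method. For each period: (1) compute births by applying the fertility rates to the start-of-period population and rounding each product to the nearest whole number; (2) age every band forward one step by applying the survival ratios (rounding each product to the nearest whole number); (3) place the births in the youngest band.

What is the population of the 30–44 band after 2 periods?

Let group 1 be 0–14 through group 4 = 45+.
Period 1.
Births: 52000 × 0.143 = 7436
Group 2: 57000 × 0.969 = 55233
Group 3: 52000 × 0.959 = 49868
Group 4: 84000 × 0.977 + 35500 × 0.318 = 82068 + 11289 = 93357
Giving 7436 / 55233 / 49868 / 93357.
Period 2.
Births: 55233 × 0.143 = 7898
Group 2: 7436 × 0.969 = 7205
Group 3: 55233 × 0.959 = 52968
Group 4: 49868 × 0.977 + 93357 × 0.318 = 48721 + 29688 = 78409
Giving 7898 / 7205 / 52968 / 78409.

52968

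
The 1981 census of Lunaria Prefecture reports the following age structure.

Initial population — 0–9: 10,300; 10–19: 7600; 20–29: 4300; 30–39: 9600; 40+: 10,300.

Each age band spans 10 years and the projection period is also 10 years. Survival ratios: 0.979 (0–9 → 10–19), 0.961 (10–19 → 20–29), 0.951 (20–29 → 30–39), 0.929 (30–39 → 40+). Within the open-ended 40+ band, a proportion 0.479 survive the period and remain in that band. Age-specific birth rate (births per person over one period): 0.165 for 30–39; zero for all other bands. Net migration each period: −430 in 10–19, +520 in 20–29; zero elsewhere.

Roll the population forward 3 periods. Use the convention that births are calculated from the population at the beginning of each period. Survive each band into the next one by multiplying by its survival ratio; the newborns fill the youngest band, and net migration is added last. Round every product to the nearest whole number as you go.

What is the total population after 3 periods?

24284

After projecting period 1:
Births: 9600 × 0.165 = 1584
10–19: 10300 × 0.979 = 10084
20–29: 7600 × 0.961 = 7304
30–39: 4300 × 0.951 = 4089
40+: 9600 × 0.929 + 10300 × 0.479 = 8918 + 4934 = 13852
Net migration: 10–19 − 430 → 9654; 20–29 + 520 → 7824
Population now: 0–9=1584, 10–19=9654, 20–29=7824, 30–39=4089, 40+=13852
After projecting period 2:
Births: 4089 × 0.165 = 675
10–19: 1584 × 0.979 = 1551
20–29: 9654 × 0.961 = 9277
30–39: 7824 × 0.951 = 7441
40+: 4089 × 0.929 + 13852 × 0.479 = 3799 + 6635 = 10434
Net migration: 10–19 − 430 → 1121; 20–29 + 520 → 9797
Population now: 0–9=675, 10–19=1121, 20–29=9797, 30–39=7441, 40+=10434
After projecting period 3:
Births: 7441 × 0.165 = 1228
10–19: 675 × 0.979 = 661
20–29: 1121 × 0.961 = 1077
30–39: 9797 × 0.951 = 9317
40+: 7441 × 0.929 + 10434 × 0.479 = 6913 + 4998 = 11911
Net migration: 10–19 − 430 → 231; 20–29 + 520 → 1597
Population now: 0–9=1228, 10–19=231, 20–29=1597, 30–39=9317, 40+=11911
Total after period 3: 1228 + 231 + 1597 + 9317 + 11911 = 24284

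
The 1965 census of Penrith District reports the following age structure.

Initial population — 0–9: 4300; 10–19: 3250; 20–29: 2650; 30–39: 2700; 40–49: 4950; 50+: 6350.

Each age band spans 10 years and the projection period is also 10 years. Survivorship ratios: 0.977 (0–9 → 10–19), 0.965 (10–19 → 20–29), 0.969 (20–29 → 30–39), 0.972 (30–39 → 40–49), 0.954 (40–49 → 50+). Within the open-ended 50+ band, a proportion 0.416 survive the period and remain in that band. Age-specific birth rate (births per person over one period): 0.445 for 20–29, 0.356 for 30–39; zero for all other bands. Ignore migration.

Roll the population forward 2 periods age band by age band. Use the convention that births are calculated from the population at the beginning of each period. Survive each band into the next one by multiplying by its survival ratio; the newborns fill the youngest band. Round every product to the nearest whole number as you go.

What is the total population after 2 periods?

19556

[period 1]
Births: 2650 × 0.445 = 1179 ; 2700 × 0.356 = 961 → 2140
10–19: 4300 × 0.977 = 4201
20–29: 3250 × 0.965 = 3136
30–39: 2650 × 0.969 = 2568
40–49: 2700 × 0.972 = 2624
50+: 4950 × 0.954 + 6350 × 0.416 = 4722 + 2642 = 7364
Giving 2140 / 4201 / 3136 / 2568 / 2624 / 7364.
[period 2]
Births: 3136 × 0.445 = 1396 ; 2568 × 0.356 = 914 → 2310
10–19: 2140 × 0.977 = 2091
20–29: 4201 × 0.965 = 4054
30–39: 3136 × 0.969 = 3039
40–49: 2568 × 0.972 = 2496
50+: 2624 × 0.954 + 7364 × 0.416 = 2503 + 3063 = 5566
Giving 2310 / 2091 / 4054 / 3039 / 2496 / 5566.
Total after period 2: 2310 + 2091 + 4054 + 3039 + 2496 + 5566 = 19556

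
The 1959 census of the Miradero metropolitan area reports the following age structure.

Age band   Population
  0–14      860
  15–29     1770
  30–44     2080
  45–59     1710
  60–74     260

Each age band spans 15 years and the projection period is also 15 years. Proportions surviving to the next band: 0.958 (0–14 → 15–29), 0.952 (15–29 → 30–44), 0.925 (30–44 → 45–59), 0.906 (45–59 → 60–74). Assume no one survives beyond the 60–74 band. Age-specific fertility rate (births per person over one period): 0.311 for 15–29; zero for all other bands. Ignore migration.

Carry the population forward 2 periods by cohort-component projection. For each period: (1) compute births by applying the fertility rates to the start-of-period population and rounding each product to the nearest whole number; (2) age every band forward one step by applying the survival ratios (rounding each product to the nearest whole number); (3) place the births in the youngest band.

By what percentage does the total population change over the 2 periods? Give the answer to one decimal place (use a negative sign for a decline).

Let band 1 be 0–14 through band 5 = 60–74.
— Period 1 —
Births: 1770 × 0.311 = 550
Band 2: 860 × 0.958 = 824
Band 3: 1770 × 0.952 = 1685
Band 4: 2080 × 0.925 = 1924
Band 5: 1710 × 0.906 = 1549
→ [550, 824, 1685, 1924, 1549]
— Period 2 —
Births: 824 × 0.311 = 256
Band 2: 550 × 0.958 = 527
Band 3: 824 × 0.952 = 784
Band 4: 1685 × 0.925 = 1559
Band 5: 1924 × 0.906 = 1743
→ [256, 527, 784, 1559, 1743]
Total: 6680 → 4869; change = -1811; percentage change = -27.1%

-27.1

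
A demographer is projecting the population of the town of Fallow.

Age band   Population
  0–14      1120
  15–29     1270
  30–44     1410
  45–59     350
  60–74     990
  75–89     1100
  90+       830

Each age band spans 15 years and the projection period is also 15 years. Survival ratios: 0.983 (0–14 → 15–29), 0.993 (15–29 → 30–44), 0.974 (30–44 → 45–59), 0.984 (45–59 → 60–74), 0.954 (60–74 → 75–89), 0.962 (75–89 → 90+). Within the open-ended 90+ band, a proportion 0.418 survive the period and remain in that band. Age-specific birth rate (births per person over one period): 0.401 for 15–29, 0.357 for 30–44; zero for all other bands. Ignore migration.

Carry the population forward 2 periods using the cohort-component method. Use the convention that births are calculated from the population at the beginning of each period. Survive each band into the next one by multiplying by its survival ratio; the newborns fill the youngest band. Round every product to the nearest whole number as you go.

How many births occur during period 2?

Let band 1 be 0–14 through band 7 = 90+.
— Period 1 —
Births: 1270 * 0.401 = 509 ; 1410 * 0.357 = 503 — total 1012
Band 2: 1120 * 0.983 = 1101
Band 3: 1270 * 0.993 = 1261
Band 4: 1410 * 0.974 = 1373
Band 5: 350 * 0.984 = 344
Band 6: 990 * 0.954 = 944
Band 7: 1100 * 0.962 + 830 * 0.418 = 1058 + 347 = 1405
Giving 1012 / 1101 / 1261 / 1373 / 344 / 944 / 1405.
— Period 2 —
Births: 1101 * 0.401 = 442 ; 1261 * 0.357 = 450 — total 892
Band 2: 1012 * 0.983 = 995
Band 3: 1101 * 0.993 = 1093
Band 4: 1261 * 0.974 = 1228
Band 5: 1373 * 0.984 = 1351
Band 6: 344 * 0.954 = 328
Band 7: 944 * 0.962 + 1405 * 0.418 = 908 + 587 = 1495
Giving 892 / 995 / 1093 / 1228 / 1351 / 328 / 1495.

892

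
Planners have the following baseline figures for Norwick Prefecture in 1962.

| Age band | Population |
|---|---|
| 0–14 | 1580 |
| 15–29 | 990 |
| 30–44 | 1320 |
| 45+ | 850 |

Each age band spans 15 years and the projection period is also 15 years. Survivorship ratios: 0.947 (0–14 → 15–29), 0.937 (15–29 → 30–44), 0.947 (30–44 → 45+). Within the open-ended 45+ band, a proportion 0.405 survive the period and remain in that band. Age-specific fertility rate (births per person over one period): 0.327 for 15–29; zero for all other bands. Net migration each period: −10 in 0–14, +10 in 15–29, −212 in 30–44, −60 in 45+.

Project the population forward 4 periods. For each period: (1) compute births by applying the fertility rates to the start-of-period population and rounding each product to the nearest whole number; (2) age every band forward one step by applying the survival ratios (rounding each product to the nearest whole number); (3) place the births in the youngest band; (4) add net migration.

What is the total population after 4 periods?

1113

After projecting period 1:
Births: 990 × 0.327 = 324
15–29: 1580 × 0.947 = 1496
30–44: 990 × 0.937 = 928
45+: 1320 × 0.947 + 850 × 0.405 = 1250 + 344 = 1594
Net migration: 0–14 − 10 → 314; 15–29 + 10 → 1506; 30–44 − 212 → 716; 45+ − 60 → 1534
End of period: [314, 1506, 716, 1534]
After projecting period 2:
Births: 1506 × 0.327 = 492
15–29: 314 × 0.947 = 297
30–44: 1506 × 0.937 = 1411
45+: 716 × 0.947 + 1534 × 0.405 = 678 + 621 = 1299
Net migration: 0–14 − 10 → 482; 15–29 + 10 → 307; 30–44 − 212 → 1199; 45+ − 60 → 1239
End of period: [482, 307, 1199, 1239]
After projecting period 3:
Births: 307 × 0.327 = 100
15–29: 482 × 0.947 = 456
30–44: 307 × 0.937 = 288
45+: 1199 × 0.947 + 1239 × 0.405 = 1135 + 502 = 1637
Net migration: 0–14 − 10 → 90; 15–29 + 10 → 466; 30–44 − 212 → 76; 45+ − 60 → 1577
End of period: [90, 466, 76, 1577]
After projecting period 4:
Births: 466 × 0.327 = 152
15–29: 90 × 0.947 = 85
30–44: 466 × 0.937 = 437
45+: 76 × 0.947 + 1577 × 0.405 = 72 + 639 = 711
Net migration: 0–14 − 10 → 142; 15–29 + 10 → 95; 30–44 − 212 → 225; 45+ − 60 → 651
End of period: [142, 95, 225, 651]
Total after period 4: 142 + 95 + 225 + 651 = 1113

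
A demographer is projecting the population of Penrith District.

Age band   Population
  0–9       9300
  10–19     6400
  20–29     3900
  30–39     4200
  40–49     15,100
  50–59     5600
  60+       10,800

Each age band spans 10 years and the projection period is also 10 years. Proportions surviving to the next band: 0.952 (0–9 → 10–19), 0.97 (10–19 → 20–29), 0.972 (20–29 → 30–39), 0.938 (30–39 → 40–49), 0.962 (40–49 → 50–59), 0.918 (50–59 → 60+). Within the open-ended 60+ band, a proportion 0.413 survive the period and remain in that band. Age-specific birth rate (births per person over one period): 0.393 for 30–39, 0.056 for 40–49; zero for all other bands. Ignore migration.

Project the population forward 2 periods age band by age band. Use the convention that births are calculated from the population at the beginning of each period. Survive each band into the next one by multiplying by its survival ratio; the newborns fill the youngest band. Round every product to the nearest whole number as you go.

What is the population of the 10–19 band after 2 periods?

2377

Period 1:
Births: 4200 × 0.393 = 1651  |  15100 × 0.056 = 846 → total 2497
10–19: 9300 × 0.952 = 8854
20–29: 6400 × 0.97 = 6208
30–39: 3900 × 0.972 = 3791
40–49: 4200 × 0.938 = 3940
50–59: 15100 × 0.962 = 14526
60+: 5600 × 0.918 + 10800 × 0.413 = 5141 + 4460 = 9601
Population now: 0–9=2497, 10–19=8854, 20–29=6208, 30–39=3791, 40–49=3940, 50–59=14526, 60+=9601
Period 2:
Births: 3791 × 0.393 = 1490  |  3940 × 0.056 = 221 → total 1711
10–19: 2497 × 0.952 = 2377
20–29: 8854 × 0.97 = 8588
30–39: 6208 × 0.972 = 6034
40–49: 3791 × 0.938 = 3556
50–59: 3940 × 0.962 = 3790
60+: 14526 × 0.918 + 9601 × 0.413 = 13335 + 3965 = 17300
Population now: 0–9=1711, 10–19=2377, 20–29=8588, 30–39=6034, 40–49=3556, 50–59=3790, 60+=17300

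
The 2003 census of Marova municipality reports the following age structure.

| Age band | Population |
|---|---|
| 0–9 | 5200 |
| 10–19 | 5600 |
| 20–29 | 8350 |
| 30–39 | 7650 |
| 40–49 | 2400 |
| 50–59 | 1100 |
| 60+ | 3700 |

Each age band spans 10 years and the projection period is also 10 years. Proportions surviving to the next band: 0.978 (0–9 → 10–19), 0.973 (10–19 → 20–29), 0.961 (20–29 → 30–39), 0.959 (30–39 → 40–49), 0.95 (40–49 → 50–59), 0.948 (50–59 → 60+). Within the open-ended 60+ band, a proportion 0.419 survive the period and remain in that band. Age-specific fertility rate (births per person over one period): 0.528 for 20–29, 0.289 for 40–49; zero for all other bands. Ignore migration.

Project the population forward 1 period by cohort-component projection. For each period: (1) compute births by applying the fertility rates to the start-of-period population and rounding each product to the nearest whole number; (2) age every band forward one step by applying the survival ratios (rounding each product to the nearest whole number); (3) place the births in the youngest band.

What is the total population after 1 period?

35871

After projecting period 1:
Births: 8350 × 0.528 = 4409  |  2400 × 0.289 = 694 — total 5103
10–19: 5200 × 0.978 = 5086
20–29: 5600 × 0.973 = 5449
30–39: 8350 × 0.961 = 8024
40–49: 7650 × 0.959 = 7336
50–59: 2400 × 0.95 = 2280
60+: 1100 × 0.948 + 3700 × 0.419 = 1043 + 1550 = 2593
End of period: [5103, 5086, 5449, 8024, 7336, 2280, 2593]
Total after period 1: 5103 + 5086 + 5449 + 8024 + 7336 + 2280 + 2593 = 35871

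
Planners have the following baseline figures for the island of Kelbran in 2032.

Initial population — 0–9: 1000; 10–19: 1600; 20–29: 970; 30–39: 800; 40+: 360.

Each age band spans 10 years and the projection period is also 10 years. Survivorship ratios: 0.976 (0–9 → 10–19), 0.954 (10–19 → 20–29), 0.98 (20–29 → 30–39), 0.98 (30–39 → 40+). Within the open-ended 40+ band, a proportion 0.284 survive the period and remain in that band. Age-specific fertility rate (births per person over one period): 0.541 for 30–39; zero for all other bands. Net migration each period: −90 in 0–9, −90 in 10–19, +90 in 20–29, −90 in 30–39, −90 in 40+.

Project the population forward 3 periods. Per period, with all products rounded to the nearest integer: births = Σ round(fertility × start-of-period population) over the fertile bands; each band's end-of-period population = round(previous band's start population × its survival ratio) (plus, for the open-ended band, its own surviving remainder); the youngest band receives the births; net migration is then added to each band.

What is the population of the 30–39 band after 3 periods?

826

Call the groups 1 to 5, youngest first.
After projecting period 1:
Births: 800 × 0.541 = 433
Group 2: 1000 × 0.976 = 976
Group 3: 1600 × 0.954 = 1526
Group 4: 970 × 0.98 = 951
Group 5: 800 × 0.98 + 360 × 0.284 = 784 + 102 = 886
Net migration: Group 1 − 90 → 343; Group 2 − 90 → 886; Group 3 + 90 → 1616; Group 4 − 90 → 861; Group 5 − 90 → 796
Giving 343 / 886 / 1616 / 861 / 796.
After projecting period 2:
Births: 861 × 0.541 = 466
Group 2: 343 × 0.976 = 335
Group 3: 886 × 0.954 = 845
Group 4: 1616 × 0.98 = 1584
Group 5: 861 × 0.98 + 796 × 0.284 = 844 + 226 = 1070
Net migration: Group 1 − 90 → 376; Group 2 − 90 → 245; Group 3 + 90 → 935; Group 4 − 90 → 1494; Group 5 − 90 → 980
Giving 376 / 245 / 935 / 1494 / 980.
After projecting period 3:
Births: 1494 × 0.541 = 808
Group 2: 376 × 0.976 = 367
Group 3: 245 × 0.954 = 234
Group 4: 935 × 0.98 = 916
Group 5: 1494 × 0.98 + 980 × 0.284 = 1464 + 278 = 1742
Net migration: Group 1 − 90 → 718; Group 2 − 90 → 277; Group 3 + 90 → 324; Group 4 − 90 → 826; Group 5 − 90 → 1652
Giving 718 / 277 / 324 / 826 / 1652.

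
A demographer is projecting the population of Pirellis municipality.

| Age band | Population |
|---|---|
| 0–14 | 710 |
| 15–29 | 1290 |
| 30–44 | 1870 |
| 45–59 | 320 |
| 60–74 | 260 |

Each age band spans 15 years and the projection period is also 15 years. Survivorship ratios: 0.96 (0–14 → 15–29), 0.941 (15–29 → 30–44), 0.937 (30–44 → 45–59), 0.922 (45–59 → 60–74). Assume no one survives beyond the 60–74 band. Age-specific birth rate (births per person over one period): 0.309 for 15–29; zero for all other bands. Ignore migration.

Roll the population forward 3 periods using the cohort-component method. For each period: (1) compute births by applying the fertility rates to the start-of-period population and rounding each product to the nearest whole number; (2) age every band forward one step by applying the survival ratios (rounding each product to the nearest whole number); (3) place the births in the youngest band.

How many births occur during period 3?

Call the groups 1 to 5, youngest first.
After projecting period 1:
Births: 1290 × 0.309 = 399
Group 2: 710 × 0.96 = 682
Group 3: 1290 × 0.941 = 1214
Group 4: 1870 × 0.937 = 1752
Group 5: 320 × 0.922 = 295
Giving 399 / 682 / 1214 / 1752 / 295.
After projecting period 2:
Births: 682 × 0.309 = 211
Group 2: 399 × 0.96 = 383
Group 3: 682 × 0.941 = 642
Group 4: 1214 × 0.937 = 1138
Group 5: 1752 × 0.922 = 1615
Giving 211 / 383 / 642 / 1138 / 1615.
After projecting period 3:
Births: 383 × 0.309 = 118
Group 2: 211 × 0.96 = 203
Group 3: 383 × 0.941 = 360
Group 4: 642 × 0.937 = 602
Group 5: 1138 × 0.922 = 1049
Giving 118 / 203 / 360 / 602 / 1049.

118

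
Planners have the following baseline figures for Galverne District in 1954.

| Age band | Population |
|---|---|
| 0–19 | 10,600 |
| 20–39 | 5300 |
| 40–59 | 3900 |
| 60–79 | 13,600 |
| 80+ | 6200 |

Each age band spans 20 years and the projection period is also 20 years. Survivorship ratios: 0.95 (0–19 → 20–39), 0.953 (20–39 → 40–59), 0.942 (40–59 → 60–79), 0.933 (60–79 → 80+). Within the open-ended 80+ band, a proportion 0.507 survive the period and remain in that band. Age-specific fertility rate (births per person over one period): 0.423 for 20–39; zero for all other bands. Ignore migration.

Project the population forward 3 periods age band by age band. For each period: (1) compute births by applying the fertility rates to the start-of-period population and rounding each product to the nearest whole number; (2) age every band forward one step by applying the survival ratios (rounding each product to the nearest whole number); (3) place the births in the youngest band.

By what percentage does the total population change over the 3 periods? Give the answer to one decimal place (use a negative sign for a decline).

-33.7

Let group 1 be 0–19 through group 5 = 80+.
After projecting period 1:
Births: 5300 * 0.423 = 2242
Group 2: 10600 * 0.95 = 10070
Group 3: 5300 * 0.953 = 5051
Group 4: 3900 * 0.942 = 3674
Group 5: 13600 * 0.933 + 6200 * 0.507 = 12689 + 3143 = 15832
Giving 2242 / 10070 / 5051 / 3674 / 15832.
After projecting period 2:
Births: 10070 * 0.423 = 4260
Group 2: 2242 * 0.95 = 2130
Group 3: 10070 * 0.953 = 9597
Group 4: 5051 * 0.942 = 4758
Group 5: 3674 * 0.933 + 15832 * 0.507 = 3428 + 8027 = 11455
Giving 4260 / 2130 / 9597 / 4758 / 11455.
After projecting period 3:
Births: 2130 * 0.423 = 901
Group 2: 4260 * 0.95 = 4047
Group 3: 2130 * 0.953 = 2030
Group 4: 9597 * 0.942 = 9040
Group 5: 4758 * 0.933 + 11455 * 0.507 = 4439 + 5808 = 10247
Giving 901 / 4047 / 2030 / 9040 / 10247.
Total: 39600 → 26265; change = -13335; percentage change = -33.7%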